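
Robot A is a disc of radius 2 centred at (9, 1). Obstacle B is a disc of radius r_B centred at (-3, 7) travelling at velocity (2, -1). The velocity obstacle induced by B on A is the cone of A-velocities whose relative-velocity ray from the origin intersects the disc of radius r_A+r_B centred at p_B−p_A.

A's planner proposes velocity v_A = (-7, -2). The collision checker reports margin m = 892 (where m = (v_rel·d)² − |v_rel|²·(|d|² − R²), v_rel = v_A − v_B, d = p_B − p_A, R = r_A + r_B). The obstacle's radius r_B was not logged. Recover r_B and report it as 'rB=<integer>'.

m = 892
d = (-12, 6);  v_rel = (-9, -1),  |v_rel|² = 82
v_rel×d = (-9)·(6) − (-1)·(-12) = -66
since m = R²·82 − (-66)²:  R² = (4356 + 892) / 82 = 64
R = √64 = 8  ⇒  r_B = 8 − 2 = 6

rB=6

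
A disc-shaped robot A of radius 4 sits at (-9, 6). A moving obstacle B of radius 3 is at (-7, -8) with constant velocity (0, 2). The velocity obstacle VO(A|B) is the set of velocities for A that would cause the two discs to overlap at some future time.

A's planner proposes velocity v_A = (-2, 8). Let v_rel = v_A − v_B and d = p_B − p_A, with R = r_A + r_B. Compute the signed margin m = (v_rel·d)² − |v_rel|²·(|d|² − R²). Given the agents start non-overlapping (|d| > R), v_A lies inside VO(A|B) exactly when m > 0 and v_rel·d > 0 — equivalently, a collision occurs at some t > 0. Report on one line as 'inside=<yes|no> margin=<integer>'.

d = (2, -14),  |d|² = 200;  R = 4+3 = 7,  c = 200−7² = 151
v_rel = (-2, 6),  |v_rel|² = 40;  v_rel·d = (-2)·(2) + (6)·(-14) = -88
40·t² + 176·t + 151 = 0  ⇒  m = (-88)² − 40·151 = 1704
m = 1704 > 0,  v_rel·d = -88 < 0  ⇒  outside

inside=no margin=1704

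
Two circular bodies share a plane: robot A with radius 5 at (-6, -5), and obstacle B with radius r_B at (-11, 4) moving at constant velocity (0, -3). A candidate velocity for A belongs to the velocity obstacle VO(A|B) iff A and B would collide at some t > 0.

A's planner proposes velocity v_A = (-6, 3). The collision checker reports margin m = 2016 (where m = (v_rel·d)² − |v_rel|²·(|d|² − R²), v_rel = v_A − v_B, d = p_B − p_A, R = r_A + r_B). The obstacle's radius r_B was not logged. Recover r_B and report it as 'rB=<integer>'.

m = 2016
d = (-5, 9);  v_rel = (-6, 6),  |v_rel|² = 72
v_rel×d = (-6)·(9) − (6)·(-5) = -24
since m = R²·72 − (-24)²:  R² = (576 + 2016) / 72 = 36
R = √36 = 6  ⇒  r_B = 6 − 5 = 1

rB=1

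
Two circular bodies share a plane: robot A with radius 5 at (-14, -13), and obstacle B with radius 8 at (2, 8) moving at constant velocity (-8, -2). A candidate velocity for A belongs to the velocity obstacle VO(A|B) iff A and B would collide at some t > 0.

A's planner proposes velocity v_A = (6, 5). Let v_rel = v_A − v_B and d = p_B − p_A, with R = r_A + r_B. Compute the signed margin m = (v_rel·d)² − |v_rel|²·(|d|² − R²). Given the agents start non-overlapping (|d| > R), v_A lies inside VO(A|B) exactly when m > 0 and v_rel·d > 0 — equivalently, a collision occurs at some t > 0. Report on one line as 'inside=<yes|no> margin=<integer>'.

d = (16, 21),  |d|² = 697;  R = 5+8 = 13,  c = 697−13² = 528
v_rel = (14, 7),  |v_rel|² = 245;  v_rel·d = (14)·(16) + (7)·(21) = 371
245·t² − 742·t + 528 = 0  ⇒  m = 371² − 245·528 = 8281
m = 8281 > 0,  v_rel·d = 371 > 0  ⇒  inside

inside=yes margin=8281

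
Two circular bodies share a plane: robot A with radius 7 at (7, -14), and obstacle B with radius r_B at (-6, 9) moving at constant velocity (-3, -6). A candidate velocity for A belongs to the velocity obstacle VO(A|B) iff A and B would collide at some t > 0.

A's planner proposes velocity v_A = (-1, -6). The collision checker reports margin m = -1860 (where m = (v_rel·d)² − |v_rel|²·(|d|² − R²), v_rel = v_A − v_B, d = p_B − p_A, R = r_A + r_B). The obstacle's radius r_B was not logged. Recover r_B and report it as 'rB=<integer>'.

m = -1860
d = (-13, 23);  v_rel = (2, 0),  |v_rel|² = 4
v_rel×d = (2)·(23) − (0)·(-13) = 46
since m = R²·4 − 46²:  R² = (2116 + -1860) / 4 = 64
R = √64 = 8  ⇒  r_B = 8 − 7 = 1

rB=1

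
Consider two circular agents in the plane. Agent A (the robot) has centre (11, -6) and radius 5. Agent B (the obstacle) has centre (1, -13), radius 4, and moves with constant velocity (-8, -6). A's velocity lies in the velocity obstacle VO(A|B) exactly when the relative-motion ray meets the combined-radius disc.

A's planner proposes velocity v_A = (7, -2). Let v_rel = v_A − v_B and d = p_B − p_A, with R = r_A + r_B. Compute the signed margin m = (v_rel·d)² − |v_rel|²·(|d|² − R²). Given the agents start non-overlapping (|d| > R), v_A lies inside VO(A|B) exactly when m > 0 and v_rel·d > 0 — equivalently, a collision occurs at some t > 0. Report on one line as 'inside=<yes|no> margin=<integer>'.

d = (-10, -7),  |d|² = 149;  R = 5+4 = 9,  c = 149−9² = 68
v_rel = (15, 4),  |v_rel|² = 241;  v_rel·d = (15)·(-10) + (4)·(-7) = -178
241·t² + 356·t + 68 = 0  ⇒  m = (-178)² − 241·68 = 15296
m = 15296 > 0,  v_rel·d = -178 < 0  ⇒  outside

inside=no margin=15296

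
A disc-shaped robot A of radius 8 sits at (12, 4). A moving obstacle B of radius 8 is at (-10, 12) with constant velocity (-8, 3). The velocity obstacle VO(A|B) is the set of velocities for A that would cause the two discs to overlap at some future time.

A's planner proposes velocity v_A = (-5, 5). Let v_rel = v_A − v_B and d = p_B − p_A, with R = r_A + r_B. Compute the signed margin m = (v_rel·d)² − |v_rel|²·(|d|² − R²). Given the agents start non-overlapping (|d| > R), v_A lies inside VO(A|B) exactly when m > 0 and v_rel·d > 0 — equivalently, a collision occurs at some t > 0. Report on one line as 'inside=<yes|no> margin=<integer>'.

d = (-22, 8),  |d|² = 548;  R = 8+8 = 16,  c = 548−16² = 292
v_rel = (3, 2),  |v_rel|² = 13;  v_rel·d = (3)·(-22) + (2)·(8) = -50
13·t² + 100·t + 292 = 0  ⇒  m = (-50)² − 13·292 = -1296
m = -1296 < 0,  v_rel·d = -50 < 0  ⇒  outside

inside=no margin=-1296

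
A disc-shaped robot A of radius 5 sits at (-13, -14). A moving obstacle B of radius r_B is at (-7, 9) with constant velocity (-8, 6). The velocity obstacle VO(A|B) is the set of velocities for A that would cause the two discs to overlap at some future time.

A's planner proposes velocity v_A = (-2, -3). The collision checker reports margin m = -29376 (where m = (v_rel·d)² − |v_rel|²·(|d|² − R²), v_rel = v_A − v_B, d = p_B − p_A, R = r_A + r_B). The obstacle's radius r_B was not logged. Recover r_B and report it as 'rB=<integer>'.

m = -29376
d = (6, 23);  v_rel = (6, -9),  |v_rel|² = 117
v_rel×d = (6)·(23) − (-9)·(6) = 192
since m = R²·117 − 192²:  R² = (36864 + -29376) / 117 = 64
R = √64 = 8  ⇒  r_B = 8 − 5 = 3

rB=3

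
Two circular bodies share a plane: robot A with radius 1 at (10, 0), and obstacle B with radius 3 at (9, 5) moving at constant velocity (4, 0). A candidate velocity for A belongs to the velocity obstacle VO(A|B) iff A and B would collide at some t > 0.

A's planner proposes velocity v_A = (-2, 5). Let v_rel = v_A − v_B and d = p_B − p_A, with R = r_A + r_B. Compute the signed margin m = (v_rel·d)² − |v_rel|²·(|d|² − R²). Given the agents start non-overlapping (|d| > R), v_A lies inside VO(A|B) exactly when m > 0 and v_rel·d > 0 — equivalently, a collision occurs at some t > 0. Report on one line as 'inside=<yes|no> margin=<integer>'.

d = (-1, 5),  |d|² = 26;  R = 1+3 = 4,  c = 26−4² = 10
v_rel = (-6, 5),  |v_rel|² = 61;  v_rel·d = (-6)·(-1) + (5)·(5) = 31
61·t² − 62·t + 10 = 0  ⇒  m = 31² − 61·10 = 351
m = 351 > 0,  v_rel·d = 31 > 0  ⇒  inside

inside=yes margin=351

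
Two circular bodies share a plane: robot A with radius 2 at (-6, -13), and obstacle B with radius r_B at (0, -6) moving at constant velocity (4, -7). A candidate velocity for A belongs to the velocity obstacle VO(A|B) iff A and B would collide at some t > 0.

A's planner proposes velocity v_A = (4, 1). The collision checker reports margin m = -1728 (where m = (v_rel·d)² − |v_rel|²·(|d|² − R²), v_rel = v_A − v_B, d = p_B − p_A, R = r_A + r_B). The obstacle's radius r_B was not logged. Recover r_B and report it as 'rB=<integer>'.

m = -1728
d = (6, 7);  v_rel = (0, 8),  |v_rel|² = 64
v_rel×d = (0)·(7) − (8)·(6) = -48
since m = R²·64 − (-48)²:  R² = (2304 + -1728) / 64 = 9
R = √9 = 3  ⇒  r_B = 3 − 2 = 1

rB=1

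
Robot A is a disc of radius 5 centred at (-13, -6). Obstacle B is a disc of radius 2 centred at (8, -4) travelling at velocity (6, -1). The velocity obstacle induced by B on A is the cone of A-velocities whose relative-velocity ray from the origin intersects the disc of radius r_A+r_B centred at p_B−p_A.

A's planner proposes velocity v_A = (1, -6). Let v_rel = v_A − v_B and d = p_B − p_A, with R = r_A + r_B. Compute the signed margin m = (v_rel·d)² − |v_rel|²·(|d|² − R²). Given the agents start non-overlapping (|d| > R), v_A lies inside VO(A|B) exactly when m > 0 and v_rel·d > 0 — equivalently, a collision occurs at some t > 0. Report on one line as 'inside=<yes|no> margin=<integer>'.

d = (21, 2),  |d|² = 445;  R = 5+2 = 7,  c = 445−7² = 396
v_rel = (-5, -5),  |v_rel|² = 50;  v_rel·d = (-5)·(21) + (-5)·(2) = -115
50·t² + 230·t + 396 = 0  ⇒  m = (-115)² − 50·396 = -6575
m = -6575 < 0,  v_rel·d = -115 < 0  ⇒  outside

inside=no margin=-6575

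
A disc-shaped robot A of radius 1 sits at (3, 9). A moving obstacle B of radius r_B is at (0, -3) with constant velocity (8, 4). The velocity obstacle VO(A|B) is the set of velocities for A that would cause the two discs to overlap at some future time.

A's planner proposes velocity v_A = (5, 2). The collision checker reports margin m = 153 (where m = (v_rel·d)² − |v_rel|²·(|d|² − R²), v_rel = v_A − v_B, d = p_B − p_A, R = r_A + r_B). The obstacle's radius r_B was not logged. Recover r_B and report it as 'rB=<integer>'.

m = 153
d = (-3, -12);  v_rel = (-3, -2),  |v_rel|² = 13
v_rel×d = (-3)·(-12) − (-2)·(-3) = 30
since m = R²·13 − 30²:  R² = (900 + 153) / 13 = 81
R = √81 = 9  ⇒  r_B = 9 − 1 = 8

rB=8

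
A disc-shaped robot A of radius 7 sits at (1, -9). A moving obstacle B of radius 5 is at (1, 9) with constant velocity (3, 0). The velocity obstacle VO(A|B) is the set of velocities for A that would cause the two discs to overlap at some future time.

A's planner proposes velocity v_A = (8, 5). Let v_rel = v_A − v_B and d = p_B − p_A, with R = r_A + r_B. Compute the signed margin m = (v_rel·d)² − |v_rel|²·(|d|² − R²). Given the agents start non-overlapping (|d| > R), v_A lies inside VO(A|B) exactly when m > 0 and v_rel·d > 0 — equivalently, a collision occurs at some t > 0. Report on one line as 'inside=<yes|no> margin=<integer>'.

d = (0, 18),  |d|² = 324;  R = 7+5 = 12,  c = 324−12² = 180
v_rel = (5, 5),  |v_rel|² = 50;  v_rel·d = (5)·(0) + (5)·(18) = 90
50·t² − 180·t + 180 = 0  ⇒  m = 90² − 50·180 = -900
m = -900 < 0,  v_rel·d = 90 > 0  ⇒  outside

inside=no margin=-900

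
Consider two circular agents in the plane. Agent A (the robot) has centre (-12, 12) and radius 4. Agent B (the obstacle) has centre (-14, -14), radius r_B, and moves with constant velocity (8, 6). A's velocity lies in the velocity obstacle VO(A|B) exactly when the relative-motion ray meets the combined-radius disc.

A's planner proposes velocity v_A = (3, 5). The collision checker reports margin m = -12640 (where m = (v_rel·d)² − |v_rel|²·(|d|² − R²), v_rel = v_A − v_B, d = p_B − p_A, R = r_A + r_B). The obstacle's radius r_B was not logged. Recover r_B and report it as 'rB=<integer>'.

m = -12640
d = (-2, -26);  v_rel = (-5, -1),  |v_rel|² = 26
v_rel×d = (-5)·(-26) − (-1)·(-2) = 128
since m = R²·26 − 128²:  R² = (16384 + -12640) / 26 = 144
R = √144 = 12  ⇒  r_B = 12 − 4 = 8

rB=8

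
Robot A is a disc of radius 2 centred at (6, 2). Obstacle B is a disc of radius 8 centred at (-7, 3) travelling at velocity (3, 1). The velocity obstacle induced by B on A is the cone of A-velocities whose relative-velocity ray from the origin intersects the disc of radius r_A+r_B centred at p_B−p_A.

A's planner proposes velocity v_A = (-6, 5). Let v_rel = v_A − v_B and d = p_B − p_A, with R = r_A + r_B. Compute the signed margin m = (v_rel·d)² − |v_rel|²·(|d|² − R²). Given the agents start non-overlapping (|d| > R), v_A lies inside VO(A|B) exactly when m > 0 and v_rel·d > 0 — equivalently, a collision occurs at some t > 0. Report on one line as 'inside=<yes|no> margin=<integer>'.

d = (-13, 1),  |d|² = 170;  R = 2+8 = 10,  c = 170−10² = 70
v_rel = (-9, 4),  |v_rel|² = 97;  v_rel·d = (-9)·(-13) + (4)·(1) = 121
97·t² − 242·t + 70 = 0  ⇒  m = 121² − 97·70 = 7851
m = 7851 > 0,  v_rel·d = 121 > 0  ⇒  inside

inside=yes margin=7851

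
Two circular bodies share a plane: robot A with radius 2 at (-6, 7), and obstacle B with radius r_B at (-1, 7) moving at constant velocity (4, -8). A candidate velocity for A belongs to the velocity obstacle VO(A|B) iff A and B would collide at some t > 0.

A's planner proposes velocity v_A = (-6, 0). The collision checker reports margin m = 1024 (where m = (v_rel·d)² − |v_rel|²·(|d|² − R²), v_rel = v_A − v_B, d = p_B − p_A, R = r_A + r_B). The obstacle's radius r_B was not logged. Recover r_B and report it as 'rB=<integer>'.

m = 1024
d = (5, 0);  v_rel = (-10, 8),  |v_rel|² = 164
v_rel×d = (-10)·(0) − (8)·(5) = -40
since m = R²·164 − (-40)²:  R² = (1600 + 1024) / 164 = 16
R = √16 = 4  ⇒  r_B = 4 − 2 = 2

rB=2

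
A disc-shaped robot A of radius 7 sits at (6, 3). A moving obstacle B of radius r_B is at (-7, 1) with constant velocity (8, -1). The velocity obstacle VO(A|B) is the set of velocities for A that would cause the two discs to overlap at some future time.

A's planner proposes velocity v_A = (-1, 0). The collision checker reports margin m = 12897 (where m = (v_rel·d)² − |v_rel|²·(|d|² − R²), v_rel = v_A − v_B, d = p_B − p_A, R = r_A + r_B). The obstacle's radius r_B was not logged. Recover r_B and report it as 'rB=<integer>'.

m = 12897
d = (-13, -2);  v_rel = (-9, 1),  |v_rel|² = 82
v_rel×d = (-9)·(-2) − (1)·(-13) = 31
since m = R²·82 − 31²:  R² = (961 + 12897) / 82 = 169
R = √169 = 13  ⇒  r_B = 13 − 7 = 6

rB=6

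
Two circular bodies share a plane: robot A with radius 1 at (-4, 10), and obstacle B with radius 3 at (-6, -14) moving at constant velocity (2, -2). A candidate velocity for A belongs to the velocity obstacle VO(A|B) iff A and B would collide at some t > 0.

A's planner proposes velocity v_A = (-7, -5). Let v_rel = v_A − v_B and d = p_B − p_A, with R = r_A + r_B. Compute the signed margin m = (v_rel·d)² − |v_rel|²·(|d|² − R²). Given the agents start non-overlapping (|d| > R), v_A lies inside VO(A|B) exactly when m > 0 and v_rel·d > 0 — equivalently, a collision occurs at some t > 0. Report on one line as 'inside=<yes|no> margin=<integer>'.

d = (-2, -24),  |d|² = 580;  R = 1+3 = 4,  c = 580−4² = 564
v_rel = (-9, -3),  |v_rel|² = 90;  v_rel·d = (-9)·(-2) + (-3)·(-24) = 90
90·t² − 180·t + 564 = 0  ⇒  m = 90² − 90·564 = -42660
m = -42660 < 0,  v_rel·d = 90 > 0  ⇒  outside

inside=no margin=-42660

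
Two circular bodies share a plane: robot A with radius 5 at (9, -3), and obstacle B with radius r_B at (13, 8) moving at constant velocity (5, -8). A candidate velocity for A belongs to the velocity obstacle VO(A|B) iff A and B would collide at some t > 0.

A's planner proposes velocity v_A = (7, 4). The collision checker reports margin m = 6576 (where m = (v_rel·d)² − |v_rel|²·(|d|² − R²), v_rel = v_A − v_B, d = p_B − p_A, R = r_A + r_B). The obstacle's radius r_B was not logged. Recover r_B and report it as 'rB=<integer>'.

m = 6576
d = (4, 11);  v_rel = (2, 12),  |v_rel|² = 148
v_rel×d = (2)·(11) − (12)·(4) = -26
since m = R²·148 − (-26)²:  R² = (676 + 6576) / 148 = 49
R = √49 = 7  ⇒  r_B = 7 − 5 = 2

rB=2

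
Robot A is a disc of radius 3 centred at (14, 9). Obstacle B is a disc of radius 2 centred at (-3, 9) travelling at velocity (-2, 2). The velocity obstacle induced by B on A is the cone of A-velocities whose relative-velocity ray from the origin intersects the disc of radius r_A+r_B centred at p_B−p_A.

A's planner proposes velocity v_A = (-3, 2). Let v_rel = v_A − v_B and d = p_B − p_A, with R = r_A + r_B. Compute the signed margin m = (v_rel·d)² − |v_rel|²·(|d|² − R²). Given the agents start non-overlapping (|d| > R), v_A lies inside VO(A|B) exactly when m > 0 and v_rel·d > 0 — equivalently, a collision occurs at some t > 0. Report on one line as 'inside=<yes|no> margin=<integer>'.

d = (-17, 0),  |d|² = 289;  R = 3+2 = 5,  c = 289−5² = 264
v_rel = (-1, 0),  |v_rel|² = 1;  v_rel·d = (-1)·(-17) + (0)·(0) = 17
1·t² − 34·t + 264 = 0  ⇒  m = 17² − 1·264 = 25
m = 25 > 0,  v_rel·d = 17 > 0  ⇒  inside

inside=yes margin=25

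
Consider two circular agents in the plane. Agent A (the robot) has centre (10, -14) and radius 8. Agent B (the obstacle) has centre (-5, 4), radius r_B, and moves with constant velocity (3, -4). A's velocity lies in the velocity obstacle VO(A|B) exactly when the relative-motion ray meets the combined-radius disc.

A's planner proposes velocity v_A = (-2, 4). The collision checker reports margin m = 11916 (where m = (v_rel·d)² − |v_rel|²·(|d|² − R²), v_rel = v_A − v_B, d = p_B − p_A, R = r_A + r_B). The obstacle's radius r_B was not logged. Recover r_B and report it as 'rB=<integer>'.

m = 11916
d = (-15, 18);  v_rel = (-5, 8),  |v_rel|² = 89
v_rel×d = (-5)·(18) − (8)·(-15) = 30
since m = R²·89 − 30²:  R² = (900 + 11916) / 89 = 144
R = √144 = 12  ⇒  r_B = 12 − 8 = 4

rB=4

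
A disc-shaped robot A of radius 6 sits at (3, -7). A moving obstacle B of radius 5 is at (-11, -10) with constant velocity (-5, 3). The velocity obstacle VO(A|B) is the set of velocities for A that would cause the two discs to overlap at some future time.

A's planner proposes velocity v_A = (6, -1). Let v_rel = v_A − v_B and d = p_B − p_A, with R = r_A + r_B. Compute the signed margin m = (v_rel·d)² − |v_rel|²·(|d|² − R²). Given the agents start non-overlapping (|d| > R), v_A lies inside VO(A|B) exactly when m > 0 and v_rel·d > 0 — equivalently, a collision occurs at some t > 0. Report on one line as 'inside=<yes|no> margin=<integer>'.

d = (-14, -3),  |d|² = 205;  R = 6+5 = 11,  c = 205−11² = 84
v_rel = (11, -4),  |v_rel|² = 137;  v_rel·d = (11)·(-14) + (-4)·(-3) = -142
137·t² + 284·t + 84 = 0  ⇒  m = (-142)² − 137·84 = 8656
m = 8656 > 0,  v_rel·d = -142 < 0  ⇒  outside

inside=no margin=8656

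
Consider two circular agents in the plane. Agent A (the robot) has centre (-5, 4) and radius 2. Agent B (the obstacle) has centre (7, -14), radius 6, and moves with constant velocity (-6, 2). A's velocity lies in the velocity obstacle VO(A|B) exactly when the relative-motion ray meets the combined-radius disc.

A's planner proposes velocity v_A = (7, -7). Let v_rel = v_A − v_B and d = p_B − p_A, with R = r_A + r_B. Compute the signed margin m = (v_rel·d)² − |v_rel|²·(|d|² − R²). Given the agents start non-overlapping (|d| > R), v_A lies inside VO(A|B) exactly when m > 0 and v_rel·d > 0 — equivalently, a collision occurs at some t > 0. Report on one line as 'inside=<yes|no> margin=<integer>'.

d = (12, -18),  |d|² = 468;  R = 2+6 = 8,  c = 468−8² = 404
v_rel = (13, -9),  |v_rel|² = 250;  v_rel·d = (13)·(12) + (-9)·(-18) = 318
250·t² − 636·t + 404 = 0  ⇒  m = 318² − 250·404 = 124
m = 124 > 0,  v_rel·d = 318 > 0  ⇒  inside

inside=yes margin=124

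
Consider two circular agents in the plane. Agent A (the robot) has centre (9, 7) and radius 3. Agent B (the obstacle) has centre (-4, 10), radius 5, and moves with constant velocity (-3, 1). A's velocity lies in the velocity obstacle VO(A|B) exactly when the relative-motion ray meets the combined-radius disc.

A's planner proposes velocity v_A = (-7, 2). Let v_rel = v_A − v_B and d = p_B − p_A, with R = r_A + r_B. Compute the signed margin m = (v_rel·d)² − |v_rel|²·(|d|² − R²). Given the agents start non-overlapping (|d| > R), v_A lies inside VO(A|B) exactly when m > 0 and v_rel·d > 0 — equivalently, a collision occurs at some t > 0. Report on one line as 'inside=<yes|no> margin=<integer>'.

d = (-13, 3),  |d|² = 178;  R = 3+5 = 8,  c = 178−8² = 114
v_rel = (-4, 1),  |v_rel|² = 17;  v_rel·d = (-4)·(-13) + (1)·(3) = 55
17·t² − 110·t + 114 = 0  ⇒  m = 55² − 17·114 = 1087
m = 1087 > 0,  v_rel·d = 55 > 0  ⇒  inside

inside=yes margin=1087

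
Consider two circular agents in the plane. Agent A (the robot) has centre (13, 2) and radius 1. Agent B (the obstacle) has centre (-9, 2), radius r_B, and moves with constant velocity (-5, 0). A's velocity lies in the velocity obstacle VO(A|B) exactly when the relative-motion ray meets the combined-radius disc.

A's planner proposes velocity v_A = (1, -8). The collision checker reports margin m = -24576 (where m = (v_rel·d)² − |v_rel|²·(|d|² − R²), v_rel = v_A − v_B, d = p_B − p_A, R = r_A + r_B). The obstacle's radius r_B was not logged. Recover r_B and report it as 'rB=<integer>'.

m = -24576
d = (-22, 0);  v_rel = (6, -8),  |v_rel|² = 100
v_rel×d = (6)·(0) − (-8)·(-22) = -176
since m = R²·100 − (-176)²:  R² = (30976 + -24576) / 100 = 64
R = √64 = 8  ⇒  r_B = 8 − 1 = 7

rB=7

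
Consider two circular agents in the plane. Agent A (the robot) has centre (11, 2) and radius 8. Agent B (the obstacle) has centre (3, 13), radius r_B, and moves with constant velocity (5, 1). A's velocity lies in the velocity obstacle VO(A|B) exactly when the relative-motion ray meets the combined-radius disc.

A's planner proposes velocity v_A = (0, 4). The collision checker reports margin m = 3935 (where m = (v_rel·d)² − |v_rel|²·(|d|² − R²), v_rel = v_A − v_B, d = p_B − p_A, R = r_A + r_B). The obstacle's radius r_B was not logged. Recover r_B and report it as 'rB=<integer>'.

m = 3935
d = (-8, 11);  v_rel = (-5, 3),  |v_rel|² = 34
v_rel×d = (-5)·(11) − (3)·(-8) = -31
since m = R²·34 − (-31)²:  R² = (961 + 3935) / 34 = 144
R = √144 = 12  ⇒  r_B = 12 − 8 = 4

rB=4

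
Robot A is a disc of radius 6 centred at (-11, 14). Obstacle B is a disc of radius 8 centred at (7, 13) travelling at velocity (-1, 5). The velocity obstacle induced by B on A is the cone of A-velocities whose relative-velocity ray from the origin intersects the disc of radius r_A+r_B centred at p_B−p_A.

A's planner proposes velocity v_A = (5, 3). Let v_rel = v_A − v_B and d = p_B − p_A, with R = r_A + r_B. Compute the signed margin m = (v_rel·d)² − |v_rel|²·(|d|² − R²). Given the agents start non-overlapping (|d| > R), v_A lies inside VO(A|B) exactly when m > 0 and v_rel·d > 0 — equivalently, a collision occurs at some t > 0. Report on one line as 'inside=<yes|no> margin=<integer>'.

d = (18, -1),  |d|² = 325;  R = 6+8 = 14,  c = 325−14² = 129
v_rel = (6, -2),  |v_rel|² = 40;  v_rel·d = (6)·(18) + (-2)·(-1) = 110
40·t² − 220·t + 129 = 0  ⇒  m = 110² − 40·129 = 6940
m = 6940 > 0,  v_rel·d = 110 > 0  ⇒  inside

inside=yes margin=6940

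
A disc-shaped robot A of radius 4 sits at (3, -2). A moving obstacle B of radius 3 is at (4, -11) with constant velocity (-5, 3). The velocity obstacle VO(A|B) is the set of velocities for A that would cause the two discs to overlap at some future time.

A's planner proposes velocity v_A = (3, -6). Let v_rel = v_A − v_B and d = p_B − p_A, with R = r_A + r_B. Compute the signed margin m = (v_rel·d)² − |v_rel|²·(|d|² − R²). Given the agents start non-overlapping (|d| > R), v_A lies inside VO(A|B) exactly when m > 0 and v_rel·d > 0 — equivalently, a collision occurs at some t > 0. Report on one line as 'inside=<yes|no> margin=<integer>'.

d = (1, -9),  |d|² = 82;  R = 4+3 = 7,  c = 82−7² = 33
v_rel = (8, -9),  |v_rel|² = 145;  v_rel·d = (8)·(1) + (-9)·(-9) = 89
145·t² − 178·t + 33 = 0  ⇒  m = 89² − 145·33 = 3136
m = 3136 > 0,  v_rel·d = 89 > 0  ⇒  inside

inside=yes margin=3136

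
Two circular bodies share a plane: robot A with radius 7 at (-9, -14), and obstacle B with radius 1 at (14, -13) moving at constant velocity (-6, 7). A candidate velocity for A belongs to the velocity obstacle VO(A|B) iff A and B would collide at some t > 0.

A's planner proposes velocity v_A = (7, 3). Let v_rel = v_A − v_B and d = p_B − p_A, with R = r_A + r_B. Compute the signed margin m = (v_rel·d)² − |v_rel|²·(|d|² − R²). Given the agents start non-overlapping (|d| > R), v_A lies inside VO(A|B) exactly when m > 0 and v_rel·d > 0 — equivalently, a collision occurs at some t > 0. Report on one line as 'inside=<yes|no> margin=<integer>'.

d = (23, 1),  |d|² = 530;  R = 7+1 = 8,  c = 530−8² = 466
v_rel = (13, -4),  |v_rel|² = 185;  v_rel·d = (13)·(23) + (-4)·(1) = 295
185·t² − 590·t + 466 = 0  ⇒  m = 295² − 185·466 = 815
m = 815 > 0,  v_rel·d = 295 > 0  ⇒  inside

inside=yes margin=815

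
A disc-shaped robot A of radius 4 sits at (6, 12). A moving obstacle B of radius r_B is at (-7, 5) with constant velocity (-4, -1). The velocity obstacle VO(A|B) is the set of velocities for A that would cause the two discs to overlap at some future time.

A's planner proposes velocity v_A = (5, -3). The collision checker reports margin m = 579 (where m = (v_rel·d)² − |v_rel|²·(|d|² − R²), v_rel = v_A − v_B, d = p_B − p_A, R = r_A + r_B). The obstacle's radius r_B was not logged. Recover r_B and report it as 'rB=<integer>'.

m = 579
d = (-13, -7);  v_rel = (9, -2),  |v_rel|² = 85
v_rel×d = (9)·(-7) − (-2)·(-13) = -89
since m = R²·85 − (-89)²:  R² = (7921 + 579) / 85 = 100
R = √100 = 10  ⇒  r_B = 10 − 4 = 6

rB=6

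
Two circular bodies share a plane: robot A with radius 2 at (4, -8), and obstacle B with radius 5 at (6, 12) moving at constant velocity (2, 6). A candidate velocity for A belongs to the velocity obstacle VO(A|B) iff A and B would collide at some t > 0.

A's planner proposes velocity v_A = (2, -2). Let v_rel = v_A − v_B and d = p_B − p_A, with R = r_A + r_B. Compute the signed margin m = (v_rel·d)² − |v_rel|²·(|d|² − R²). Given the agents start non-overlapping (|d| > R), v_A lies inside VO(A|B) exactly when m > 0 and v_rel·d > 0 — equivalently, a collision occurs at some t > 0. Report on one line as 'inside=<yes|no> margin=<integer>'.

d = (2, 20),  |d|² = 404;  R = 2+5 = 7,  c = 404−7² = 355
v_rel = (0, -8),  |v_rel|² = 64;  v_rel·d = (0)·(2) + (-8)·(20) = -160
64·t² + 320·t + 355 = 0  ⇒  m = (-160)² − 64·355 = 2880
m = 2880 > 0,  v_rel·d = -160 < 0  ⇒  outside

inside=no margin=2880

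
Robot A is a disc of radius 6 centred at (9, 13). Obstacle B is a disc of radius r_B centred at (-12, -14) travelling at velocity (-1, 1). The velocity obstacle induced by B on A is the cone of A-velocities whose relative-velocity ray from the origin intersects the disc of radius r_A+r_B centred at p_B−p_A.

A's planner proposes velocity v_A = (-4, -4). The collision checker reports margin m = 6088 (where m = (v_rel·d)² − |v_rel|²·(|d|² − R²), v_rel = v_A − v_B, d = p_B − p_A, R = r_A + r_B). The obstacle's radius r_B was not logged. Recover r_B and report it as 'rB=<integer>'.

m = 6088
d = (-21, -27);  v_rel = (-3, -5),  |v_rel|² = 34
v_rel×d = (-3)·(-27) − (-5)·(-21) = -24
since m = R²·34 − (-24)²:  R² = (576 + 6088) / 34 = 196
R = √196 = 14  ⇒  r_B = 14 − 6 = 8

rB=8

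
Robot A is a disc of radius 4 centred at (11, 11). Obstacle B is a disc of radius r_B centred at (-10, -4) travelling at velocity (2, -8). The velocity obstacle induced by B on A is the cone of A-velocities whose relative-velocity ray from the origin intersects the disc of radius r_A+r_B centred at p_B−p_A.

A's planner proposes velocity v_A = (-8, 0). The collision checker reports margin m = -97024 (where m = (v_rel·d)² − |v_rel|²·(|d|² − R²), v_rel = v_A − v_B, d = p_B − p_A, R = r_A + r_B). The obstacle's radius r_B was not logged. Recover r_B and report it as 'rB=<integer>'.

m = -97024
d = (-21, -15);  v_rel = (-10, 8),  |v_rel|² = 164
v_rel×d = (-10)·(-15) − (8)·(-21) = 318
since m = R²·164 − 318²:  R² = (101124 + -97024) / 164 = 25
R = √25 = 5  ⇒  r_B = 5 − 4 = 1

rB=1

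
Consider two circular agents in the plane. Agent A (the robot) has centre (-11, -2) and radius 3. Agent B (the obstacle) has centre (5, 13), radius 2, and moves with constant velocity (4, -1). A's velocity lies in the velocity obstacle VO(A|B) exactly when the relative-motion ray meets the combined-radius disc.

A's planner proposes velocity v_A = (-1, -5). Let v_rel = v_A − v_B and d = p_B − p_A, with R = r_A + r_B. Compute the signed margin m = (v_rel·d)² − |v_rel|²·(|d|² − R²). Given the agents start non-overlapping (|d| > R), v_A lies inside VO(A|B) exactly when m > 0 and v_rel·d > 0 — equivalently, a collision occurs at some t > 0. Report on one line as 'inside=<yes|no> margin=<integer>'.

d = (16, 15),  |d|² = 481;  R = 3+2 = 5,  c = 481−5² = 456
v_rel = (-5, -4),  |v_rel|² = 41;  v_rel·d = (-5)·(16) + (-4)·(15) = -140
41·t² + 280·t + 456 = 0  ⇒  m = (-140)² − 41·456 = 904
m = 904 > 0,  v_rel·d = -140 < 0  ⇒  outside

inside=no margin=904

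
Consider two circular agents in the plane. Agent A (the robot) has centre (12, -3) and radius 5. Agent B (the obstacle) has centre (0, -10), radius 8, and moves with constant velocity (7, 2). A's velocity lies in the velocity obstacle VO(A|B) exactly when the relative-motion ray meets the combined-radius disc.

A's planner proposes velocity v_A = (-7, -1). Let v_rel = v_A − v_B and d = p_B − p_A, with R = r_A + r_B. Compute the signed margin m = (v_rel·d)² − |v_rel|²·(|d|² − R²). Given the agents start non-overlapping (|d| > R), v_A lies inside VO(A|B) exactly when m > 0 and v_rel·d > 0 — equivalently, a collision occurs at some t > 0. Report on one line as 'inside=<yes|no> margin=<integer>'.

d = (-12, -7),  |d|² = 193;  R = 5+8 = 13,  c = 193−13² = 24
v_rel = (-14, -3),  |v_rel|² = 205;  v_rel·d = (-14)·(-12) + (-3)·(-7) = 189
205·t² − 378·t + 24 = 0  ⇒  m = 189² − 205·24 = 30801
m = 30801 > 0,  v_rel·d = 189 > 0  ⇒  inside

inside=yes margin=30801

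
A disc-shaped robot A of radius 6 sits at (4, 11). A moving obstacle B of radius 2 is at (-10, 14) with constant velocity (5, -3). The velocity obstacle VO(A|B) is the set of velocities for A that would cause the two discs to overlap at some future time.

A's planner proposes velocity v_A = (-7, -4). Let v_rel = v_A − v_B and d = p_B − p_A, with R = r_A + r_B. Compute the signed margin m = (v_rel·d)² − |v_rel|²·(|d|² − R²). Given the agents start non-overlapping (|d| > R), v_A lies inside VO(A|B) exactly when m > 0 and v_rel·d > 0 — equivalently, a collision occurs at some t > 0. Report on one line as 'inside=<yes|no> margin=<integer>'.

d = (-14, 3),  |d|² = 205;  R = 6+2 = 8,  c = 205−8² = 141
v_rel = (-12, -1),  |v_rel|² = 145;  v_rel·d = (-12)·(-14) + (-1)·(3) = 165
145·t² − 330·t + 141 = 0  ⇒  m = 165² − 145·141 = 6780
m = 6780 > 0,  v_rel·d = 165 > 0  ⇒  inside

inside=yes margin=6780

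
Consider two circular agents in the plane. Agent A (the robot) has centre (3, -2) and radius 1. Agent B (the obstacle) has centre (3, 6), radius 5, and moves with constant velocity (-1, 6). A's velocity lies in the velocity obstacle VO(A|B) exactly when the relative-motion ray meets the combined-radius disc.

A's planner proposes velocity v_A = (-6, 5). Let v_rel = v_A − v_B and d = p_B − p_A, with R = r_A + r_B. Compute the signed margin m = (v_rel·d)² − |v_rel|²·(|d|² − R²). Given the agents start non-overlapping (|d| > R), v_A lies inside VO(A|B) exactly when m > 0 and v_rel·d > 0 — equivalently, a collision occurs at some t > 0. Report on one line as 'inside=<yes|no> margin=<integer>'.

d = (0, 8),  |d|² = 64;  R = 1+5 = 6,  c = 64−6² = 28
v_rel = (-5, -1),  |v_rel|² = 26;  v_rel·d = (-5)·(0) + (-1)·(8) = -8
26·t² + 16·t + 28 = 0  ⇒  m = (-8)² − 26·28 = -664
m = -664 < 0,  v_rel·d = -8 < 0  ⇒  outside

inside=no margin=-664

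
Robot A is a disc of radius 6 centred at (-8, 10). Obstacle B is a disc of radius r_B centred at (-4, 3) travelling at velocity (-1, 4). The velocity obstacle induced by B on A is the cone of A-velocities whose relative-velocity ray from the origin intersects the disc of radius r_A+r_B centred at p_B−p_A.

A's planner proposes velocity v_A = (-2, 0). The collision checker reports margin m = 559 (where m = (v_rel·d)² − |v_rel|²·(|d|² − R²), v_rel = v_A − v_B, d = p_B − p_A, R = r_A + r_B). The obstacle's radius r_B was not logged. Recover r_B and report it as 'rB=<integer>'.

m = 559
d = (4, -7);  v_rel = (-1, -4),  |v_rel|² = 17
v_rel×d = (-1)·(-7) − (-4)·(4) = 23
since m = R²·17 − 23²:  R² = (529 + 559) / 17 = 64
R = √64 = 8  ⇒  r_B = 8 − 6 = 2

rB=2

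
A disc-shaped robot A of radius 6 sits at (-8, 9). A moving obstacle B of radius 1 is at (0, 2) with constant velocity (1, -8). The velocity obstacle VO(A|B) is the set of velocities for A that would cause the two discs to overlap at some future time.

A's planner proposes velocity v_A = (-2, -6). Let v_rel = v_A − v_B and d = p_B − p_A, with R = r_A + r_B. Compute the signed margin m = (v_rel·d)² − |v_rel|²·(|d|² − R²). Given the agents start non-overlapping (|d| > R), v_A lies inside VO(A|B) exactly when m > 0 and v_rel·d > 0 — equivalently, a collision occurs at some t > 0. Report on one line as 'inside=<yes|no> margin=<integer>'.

d = (8, -7),  |d|² = 113;  R = 6+1 = 7,  c = 113−7² = 64
v_rel = (-3, 2),  |v_rel|² = 13;  v_rel·d = (-3)·(8) + (2)·(-7) = -38
13·t² + 76·t + 64 = 0  ⇒  m = (-38)² − 13·64 = 612
m = 612 > 0,  v_rel·d = -38 < 0  ⇒  outside

inside=no margin=612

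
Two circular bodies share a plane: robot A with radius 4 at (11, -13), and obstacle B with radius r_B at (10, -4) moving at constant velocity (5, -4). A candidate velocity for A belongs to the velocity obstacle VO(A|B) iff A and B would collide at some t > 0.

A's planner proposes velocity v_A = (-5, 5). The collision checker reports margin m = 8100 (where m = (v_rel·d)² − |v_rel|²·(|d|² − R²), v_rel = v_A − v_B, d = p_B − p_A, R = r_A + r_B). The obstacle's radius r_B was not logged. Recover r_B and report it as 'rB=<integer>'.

m = 8100
d = (-1, 9);  v_rel = (-10, 9),  |v_rel|² = 181
v_rel×d = (-10)·(9) − (9)·(-1) = -81
since m = R²·181 − (-81)²:  R² = (6561 + 8100) / 181 = 81
R = √81 = 9  ⇒  r_B = 9 − 4 = 5

rB=5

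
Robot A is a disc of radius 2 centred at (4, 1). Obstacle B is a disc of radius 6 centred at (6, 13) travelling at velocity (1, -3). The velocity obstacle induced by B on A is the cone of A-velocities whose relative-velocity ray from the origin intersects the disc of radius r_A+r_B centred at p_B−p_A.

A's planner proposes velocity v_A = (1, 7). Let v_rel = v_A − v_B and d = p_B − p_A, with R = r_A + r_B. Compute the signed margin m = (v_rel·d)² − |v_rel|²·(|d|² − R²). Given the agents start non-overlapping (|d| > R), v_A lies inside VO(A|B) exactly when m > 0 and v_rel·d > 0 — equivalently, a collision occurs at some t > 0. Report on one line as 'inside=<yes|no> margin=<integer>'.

d = (2, 12),  |d|² = 148;  R = 2+6 = 8,  c = 148−8² = 84
v_rel = (0, 10),  |v_rel|² = 100;  v_rel·d = (0)·(2) + (10)·(12) = 120
100·t² − 240·t + 84 = 0  ⇒  m = 120² − 100·84 = 6000
m = 6000 > 0,  v_rel·d = 120 > 0  ⇒  inside

inside=yes margin=6000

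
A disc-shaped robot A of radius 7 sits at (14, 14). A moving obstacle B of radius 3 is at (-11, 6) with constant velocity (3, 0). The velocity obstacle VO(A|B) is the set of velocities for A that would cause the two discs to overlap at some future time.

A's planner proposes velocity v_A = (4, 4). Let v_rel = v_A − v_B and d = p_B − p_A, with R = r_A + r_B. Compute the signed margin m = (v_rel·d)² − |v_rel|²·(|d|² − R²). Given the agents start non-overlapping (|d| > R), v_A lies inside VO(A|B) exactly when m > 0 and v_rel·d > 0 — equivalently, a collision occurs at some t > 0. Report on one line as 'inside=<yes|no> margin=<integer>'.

d = (-25, -8),  |d|² = 689;  R = 7+3 = 10,  c = 689−10² = 589
v_rel = (1, 4),  |v_rel|² = 17;  v_rel·d = (1)·(-25) + (4)·(-8) = -57
17·t² + 114·t + 589 = 0  ⇒  m = (-57)² − 17·589 = -6764
m = -6764 < 0,  v_rel·d = -57 < 0  ⇒  outside

inside=no margin=-6764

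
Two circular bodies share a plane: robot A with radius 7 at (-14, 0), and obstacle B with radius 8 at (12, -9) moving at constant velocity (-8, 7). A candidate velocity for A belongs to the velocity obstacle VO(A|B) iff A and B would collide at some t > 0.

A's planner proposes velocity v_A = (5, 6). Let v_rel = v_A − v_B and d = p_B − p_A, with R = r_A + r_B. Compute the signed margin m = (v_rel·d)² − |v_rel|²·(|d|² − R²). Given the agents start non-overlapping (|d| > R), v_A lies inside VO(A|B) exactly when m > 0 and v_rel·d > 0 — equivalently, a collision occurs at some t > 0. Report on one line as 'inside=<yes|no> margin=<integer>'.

d = (26, -9),  |d|² = 757;  R = 7+8 = 15,  c = 757−15² = 532
v_rel = (13, -1),  |v_rel|² = 170;  v_rel·d = (13)·(26) + (-1)·(-9) = 347
170·t² − 694·t + 532 = 0  ⇒  m = 347² − 170·532 = 29969
m = 29969 > 0,  v_rel·d = 347 > 0  ⇒  inside

inside=yes margin=29969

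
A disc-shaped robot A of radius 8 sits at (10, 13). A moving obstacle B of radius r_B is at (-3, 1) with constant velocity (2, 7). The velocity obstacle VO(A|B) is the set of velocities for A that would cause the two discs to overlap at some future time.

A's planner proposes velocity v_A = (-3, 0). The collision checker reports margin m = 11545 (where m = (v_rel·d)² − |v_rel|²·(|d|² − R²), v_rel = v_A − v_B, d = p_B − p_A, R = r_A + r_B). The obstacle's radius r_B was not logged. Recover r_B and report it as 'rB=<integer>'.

m = 11545
d = (-13, -12);  v_rel = (-5, -7),  |v_rel|² = 74
v_rel×d = (-5)·(-12) − (-7)·(-13) = -31
since m = R²·74 − (-31)²:  R² = (961 + 11545) / 74 = 169
R = √169 = 13  ⇒  r_B = 13 − 8 = 5

rB=5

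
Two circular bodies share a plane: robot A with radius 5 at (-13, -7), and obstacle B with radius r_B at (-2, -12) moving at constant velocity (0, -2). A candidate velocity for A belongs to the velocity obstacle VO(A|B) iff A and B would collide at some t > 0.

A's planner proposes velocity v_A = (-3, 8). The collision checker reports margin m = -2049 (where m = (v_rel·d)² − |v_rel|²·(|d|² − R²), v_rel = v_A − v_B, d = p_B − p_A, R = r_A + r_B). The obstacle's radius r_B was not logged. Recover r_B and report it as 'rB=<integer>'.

m = -2049
d = (11, -5);  v_rel = (-3, 10),  |v_rel|² = 109
v_rel×d = (-3)·(-5) − (10)·(11) = -95
since m = R²·109 − (-95)²:  R² = (9025 + -2049) / 109 = 64
R = √64 = 8  ⇒  r_B = 8 − 5 = 3

rB=3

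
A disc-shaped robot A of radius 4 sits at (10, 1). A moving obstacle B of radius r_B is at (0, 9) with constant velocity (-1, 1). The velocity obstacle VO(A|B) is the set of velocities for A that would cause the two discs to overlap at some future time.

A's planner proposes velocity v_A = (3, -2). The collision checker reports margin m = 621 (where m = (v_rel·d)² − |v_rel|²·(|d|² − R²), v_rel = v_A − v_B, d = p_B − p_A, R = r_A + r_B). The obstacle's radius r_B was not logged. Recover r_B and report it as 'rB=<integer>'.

m = 621
d = (-10, 8);  v_rel = (4, -3),  |v_rel|² = 25
v_rel×d = (4)·(8) − (-3)·(-10) = 2
since m = R²·25 − 2²:  R² = (4 + 621) / 25 = 25
R = √25 = 5  ⇒  r_B = 5 − 4 = 1

rB=1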